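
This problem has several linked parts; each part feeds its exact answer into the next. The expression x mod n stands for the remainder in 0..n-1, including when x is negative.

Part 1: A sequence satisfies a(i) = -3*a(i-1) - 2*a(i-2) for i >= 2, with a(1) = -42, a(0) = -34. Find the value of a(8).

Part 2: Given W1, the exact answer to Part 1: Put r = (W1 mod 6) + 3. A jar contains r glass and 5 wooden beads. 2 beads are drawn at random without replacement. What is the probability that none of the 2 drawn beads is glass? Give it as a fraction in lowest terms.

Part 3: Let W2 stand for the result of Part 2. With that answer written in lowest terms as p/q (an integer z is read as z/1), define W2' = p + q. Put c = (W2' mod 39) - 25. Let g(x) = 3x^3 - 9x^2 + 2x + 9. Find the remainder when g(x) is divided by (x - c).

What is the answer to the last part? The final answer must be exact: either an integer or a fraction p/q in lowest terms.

-10015

Part 1: a(2) = -3*(-42) - 2*(-34) = 194; iterating: a(2)=194, a(3)=-498, a(4)=1106, a(5)=-2322, a(6)=4754, a(7)=-9618, a(8)=19346; answer 19346
Part 2: W1 = 19346; r = 5; total draws C(10,2) = 45; favorable C(5,2) = 10; P = 2/9; answer 2/9
Part 3: W2 = 2/9; threaded value p + q = 11; c = -14; remainder = value at the root: 3*(-14)^3 - 9*(-14)^2 + 2*(-14)^1 + 9 = (-8232) + (-1764) + (-28) + (9) = -10015; answer -10015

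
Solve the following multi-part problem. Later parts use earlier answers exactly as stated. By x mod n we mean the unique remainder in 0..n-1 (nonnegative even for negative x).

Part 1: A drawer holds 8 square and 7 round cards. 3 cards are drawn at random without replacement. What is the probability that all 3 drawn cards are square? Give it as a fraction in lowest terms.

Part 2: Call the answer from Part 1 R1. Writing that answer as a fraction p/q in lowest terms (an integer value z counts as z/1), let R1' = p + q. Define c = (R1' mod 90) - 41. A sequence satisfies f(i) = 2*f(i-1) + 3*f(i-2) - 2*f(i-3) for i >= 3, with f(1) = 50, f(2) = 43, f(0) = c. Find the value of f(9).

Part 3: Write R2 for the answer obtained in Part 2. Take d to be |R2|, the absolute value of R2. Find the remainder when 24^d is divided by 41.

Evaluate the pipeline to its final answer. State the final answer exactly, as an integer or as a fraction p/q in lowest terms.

Part 1: total draws C(15,3) = 455; favorable C(8,3) = 56; P = 8/65; answer 8/65
Part 2: R1 = 8/65; threaded value p + q = 73; c = 32; f(3) = 2*(43) + 3*(50) - 2*(32) = 172; iterating: f(3)=172, f(4)=373, f(5)=1176, f(6)=3127, f(7)=9036, f(8)=25101, f(9)=71056; answer 71056
Part 3: R2 = 71056; d = 71056; squarings mod 41: 24^1=24, 24^2=2, 24^4=4, 24^8=16, 24^16=10, 24^32=18, 24^64=37, 24^128=16, 24^256=10, 24^512=18, 24^1024=37, 24^2048=16, 24^4096=10, 24^8192=18, 24^16384=37, 24^32768=16, 24^65536=10; 24^71056 = 24^16 * 24^128 * 24^256 * 24^1024 * 24^4096 * 24^65536 = 10 (mod 41); answer 10

10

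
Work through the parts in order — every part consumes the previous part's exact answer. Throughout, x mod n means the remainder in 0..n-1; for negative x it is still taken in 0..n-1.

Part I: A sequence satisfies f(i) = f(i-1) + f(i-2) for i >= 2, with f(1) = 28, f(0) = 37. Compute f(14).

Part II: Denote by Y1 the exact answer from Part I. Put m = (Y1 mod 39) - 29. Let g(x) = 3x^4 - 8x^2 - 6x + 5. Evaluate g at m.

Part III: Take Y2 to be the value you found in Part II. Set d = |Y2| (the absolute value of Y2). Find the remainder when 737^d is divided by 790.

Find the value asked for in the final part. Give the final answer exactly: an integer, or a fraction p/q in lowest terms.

259

Part I: f(2) = 1*(28) + 1*(37) = 65; iterating: f(2)=65, f(3)=93, f(4)=158, f(5)=251, f(6)=409, f(7)=660, f(8)=1069, f(9)=1729, f(10)=2798, f(11)=4527, f(12)=7325, f(13)=11852, f(14)=19177; answer 19177
Part II: Y1 = 19177; m = -1; 3*(-1)^4 - 8*(-1)^2 - 6*(-1)^1 + 5 = (3) + (-8) + (6) + (5) = 6; answer 6
Part III: Y2 = 6; d = 6; squarings mod 790: 737^1=737, 737^2=439, 737^4=751; 737^6 = 737^2 * 737^4 = 259 (mod 790); answer 259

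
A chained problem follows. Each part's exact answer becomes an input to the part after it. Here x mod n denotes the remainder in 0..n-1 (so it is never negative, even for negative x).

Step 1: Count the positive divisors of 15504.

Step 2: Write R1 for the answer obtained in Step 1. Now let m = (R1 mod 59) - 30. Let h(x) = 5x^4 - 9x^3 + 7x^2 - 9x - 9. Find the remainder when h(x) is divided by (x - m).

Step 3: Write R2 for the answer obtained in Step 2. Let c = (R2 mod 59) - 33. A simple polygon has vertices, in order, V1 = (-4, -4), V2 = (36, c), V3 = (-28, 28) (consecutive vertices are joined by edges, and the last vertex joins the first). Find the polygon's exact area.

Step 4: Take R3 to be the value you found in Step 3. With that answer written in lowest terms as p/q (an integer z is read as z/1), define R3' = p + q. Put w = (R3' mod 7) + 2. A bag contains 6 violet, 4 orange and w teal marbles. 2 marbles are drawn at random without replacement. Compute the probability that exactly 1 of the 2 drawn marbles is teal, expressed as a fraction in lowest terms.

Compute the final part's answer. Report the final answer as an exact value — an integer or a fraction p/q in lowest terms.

Step 1: 15504 = 2^4 * 3 * 17 * 19; number of divisors = (4+1) * (1+1) * (1+1) * (1+1) = 40; answer 40
Step 2: R1 = 40; m = 10; remainder = value at the root: 5*(10)^4 - 9*(10)^3 + 7*(10)^2 - 9*(10)^1 - 9 = (50000) + (-9000) + (700) + (-90) + (-9) = 41601; answer 41601
Step 3: R2 = 41601; c = -27; cross terms: (-4*-27 - 36*-4)=252, (36*28 - -28*-27)=252, (-28*-4 - -4*28)=224; twice the area = |728| = 728; area = 364; answer 364
Step 4: R3 = 364; threaded value p + q = 365; w = 3; total draws C(13,2) = 78; favorable C(3,1)*C(10,1) = 30; P = 5/13; answer 5/13

5/13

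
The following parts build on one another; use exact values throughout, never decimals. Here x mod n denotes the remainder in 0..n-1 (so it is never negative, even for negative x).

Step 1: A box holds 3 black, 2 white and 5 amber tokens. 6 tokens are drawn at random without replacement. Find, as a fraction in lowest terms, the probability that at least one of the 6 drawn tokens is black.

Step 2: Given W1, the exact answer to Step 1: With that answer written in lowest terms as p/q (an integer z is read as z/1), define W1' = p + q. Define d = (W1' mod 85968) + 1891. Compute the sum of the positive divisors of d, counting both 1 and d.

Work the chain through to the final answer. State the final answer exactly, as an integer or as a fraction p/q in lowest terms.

Step 1: total draws C(10,6) = 210; complement C(7,6) = 7; favorable 210 - 7 = 203; P = 29/30; answer 29/30
Step 2: W1 = 29/30; threaded value p + q = 59; d = 1950; 1950 = 2 * 3 * 5^2 * 13; sigma = (1 + 2) * (1 + 3) * (1 + 5 + 25) * (1 + 13) = 3 * 4 * 31 * 14 = 5208; answer 5208

5208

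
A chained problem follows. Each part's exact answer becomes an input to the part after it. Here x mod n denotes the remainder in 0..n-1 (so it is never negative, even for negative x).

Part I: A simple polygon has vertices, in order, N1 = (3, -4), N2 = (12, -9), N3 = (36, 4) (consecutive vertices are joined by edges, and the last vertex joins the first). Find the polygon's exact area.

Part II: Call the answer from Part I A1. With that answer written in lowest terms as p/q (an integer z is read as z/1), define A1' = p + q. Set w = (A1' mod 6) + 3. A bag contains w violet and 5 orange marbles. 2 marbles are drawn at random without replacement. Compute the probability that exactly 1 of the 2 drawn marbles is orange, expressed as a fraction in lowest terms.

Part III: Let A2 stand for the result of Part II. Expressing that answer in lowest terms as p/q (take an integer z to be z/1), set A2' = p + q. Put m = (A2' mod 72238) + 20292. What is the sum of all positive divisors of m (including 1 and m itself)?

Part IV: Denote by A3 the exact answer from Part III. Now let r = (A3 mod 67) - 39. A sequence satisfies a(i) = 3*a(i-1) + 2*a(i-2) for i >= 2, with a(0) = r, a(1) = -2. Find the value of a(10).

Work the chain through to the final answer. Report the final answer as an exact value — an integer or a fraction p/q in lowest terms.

Part I: cross terms: (3*-9 - 12*-4)=21, (12*4 - 36*-9)=372, (36*-4 - 3*4)=-156; twice the area = |237| = 237; area = 237/2; answer 237/2
Part II: A1 = 237/2; threaded value p + q = 239; w = 8; total draws C(13,2) = 78; favorable C(5,1)*C(8,1) = 40; P = 20/39; answer 20/39
Part III: A2 = 20/39; threaded value p + q = 59; m = 20351; 20351 = 47 * 433; sigma = (1 + 47) * (1 + 433) = 48 * 434 = 20832; answer 20832
Part IV: A3 = 20832; r = 23; a(2) = 3*(-2) + 2*(23) = 40; iterating: a(2)=40, a(3)=116, a(4)=428, a(5)=1516, a(6)=5404, a(7)=19244, a(8)=68540, a(9)=244108, a(10)=869404; answer 869404

869404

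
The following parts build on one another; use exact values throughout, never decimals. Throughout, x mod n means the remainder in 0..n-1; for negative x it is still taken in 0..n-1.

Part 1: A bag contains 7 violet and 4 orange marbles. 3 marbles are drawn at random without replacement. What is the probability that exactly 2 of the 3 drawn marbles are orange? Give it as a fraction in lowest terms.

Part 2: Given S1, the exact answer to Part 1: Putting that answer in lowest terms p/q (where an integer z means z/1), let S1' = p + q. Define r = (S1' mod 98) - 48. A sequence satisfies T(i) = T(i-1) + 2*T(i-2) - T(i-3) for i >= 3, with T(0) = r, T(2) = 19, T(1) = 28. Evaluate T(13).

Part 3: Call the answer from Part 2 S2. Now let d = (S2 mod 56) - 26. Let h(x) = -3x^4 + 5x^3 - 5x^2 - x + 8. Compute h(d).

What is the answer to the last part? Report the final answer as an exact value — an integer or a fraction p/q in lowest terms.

Part 1: total draws C(11,3) = 165; favorable C(4,2)*C(7,1) = 42; P = 14/55; answer 14/55
Part 2: S1 = 14/55; threaded value p + q = 69; r = 21; T(3) = 1*(19) + 2*(28) - 1*(21) = 54; iterating: T(3)=54, T(4)=64, T(5)=153, T(6)=227, T(7)=469, T(8)=770, T(9)=1481, T(10)=2552, T(11)=4744, T(12)=8367, T(13)=15303; answer 15303
Part 3: S2 = 15303; d = -11; -3*(-11)^4 + 5*(-11)^3 - 5*(-11)^2 - 1*(-11)^1 + 8 = (-43923) + (-6655) + (-605) + (11) + (8) = -51164; answer -51164

-51164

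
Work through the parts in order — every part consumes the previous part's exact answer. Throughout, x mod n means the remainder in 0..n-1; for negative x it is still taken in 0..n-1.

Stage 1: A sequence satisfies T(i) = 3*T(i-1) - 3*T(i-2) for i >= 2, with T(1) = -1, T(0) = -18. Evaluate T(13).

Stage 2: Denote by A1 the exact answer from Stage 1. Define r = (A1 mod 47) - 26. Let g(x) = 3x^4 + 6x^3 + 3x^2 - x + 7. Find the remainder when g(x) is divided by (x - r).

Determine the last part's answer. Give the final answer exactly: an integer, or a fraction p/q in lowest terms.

118

Stage 1: T(2) = 3*(-1) - 3*(-18) = 51; iterating: T(2)=51, T(3)=156, T(4)=315, T(5)=477, T(6)=486, T(7)=27, T(8)=-1377, T(9)=-4212, T(10)=-8505, T(11)=-12879, T(12)=-13122, T(13)=-729; answer -729
Stage 2: A1 = -729; r = -3; remainder = value at the root: 3*(-3)^4 + 6*(-3)^3 + 3*(-3)^2 - 1*(-3)^1 + 7 = (243) + (-162) + (27) + (3) + (7) = 118; answer 118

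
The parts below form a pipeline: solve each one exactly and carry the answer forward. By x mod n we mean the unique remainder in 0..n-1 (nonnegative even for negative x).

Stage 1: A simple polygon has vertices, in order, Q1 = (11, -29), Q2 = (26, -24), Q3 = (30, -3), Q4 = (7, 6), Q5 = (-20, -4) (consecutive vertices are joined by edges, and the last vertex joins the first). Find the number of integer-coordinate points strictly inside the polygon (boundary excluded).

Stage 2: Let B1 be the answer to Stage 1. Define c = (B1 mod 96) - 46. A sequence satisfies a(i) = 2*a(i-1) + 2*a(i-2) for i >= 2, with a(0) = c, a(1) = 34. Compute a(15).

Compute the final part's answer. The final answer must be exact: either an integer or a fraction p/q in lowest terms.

45789696

Stage 1: cross terms: (11*-24 - 26*-29)=490, (26*-3 - 30*-24)=642, (30*6 - 7*-3)=201, (7*-4 - -20*6)=92, (-20*-29 - 11*-4)=624; twice the area = |2049| = 2049; area = 2049/2; boundary points = 5 + 1 + 1 + 1 + 1 = 9; strictly interior points = area - boundary/2 + 1 = 1021; answer 1021
Stage 2: B1 = 1021; c = 15; a(2) = 2*(34) + 2*(15) = 98; iterating: a(2)=98, a(3)=264, a(4)=724, a(5)=1976, a(6)=5400, a(7)=14752, a(8)=40304, a(9)=110112, a(10)=300832, a(11)=821888, a(12)=2245440, a(13)=6134656, a(14)=16760192, a(15)=45789696; answer 45789696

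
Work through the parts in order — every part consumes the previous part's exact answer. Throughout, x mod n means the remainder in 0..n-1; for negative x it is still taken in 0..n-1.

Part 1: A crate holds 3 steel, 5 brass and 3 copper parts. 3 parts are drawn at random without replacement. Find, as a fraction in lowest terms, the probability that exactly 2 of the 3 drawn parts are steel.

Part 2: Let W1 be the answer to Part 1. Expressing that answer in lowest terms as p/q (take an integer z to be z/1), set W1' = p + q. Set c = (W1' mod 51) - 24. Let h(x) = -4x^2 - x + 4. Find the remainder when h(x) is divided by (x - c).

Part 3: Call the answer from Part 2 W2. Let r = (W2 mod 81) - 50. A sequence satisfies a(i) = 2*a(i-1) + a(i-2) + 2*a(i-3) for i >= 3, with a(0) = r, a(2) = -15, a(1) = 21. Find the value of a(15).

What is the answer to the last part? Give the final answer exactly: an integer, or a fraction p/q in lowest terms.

Part 1: total draws C(11,3) = 165; favorable C(3,2)*C(8,1) = 24; P = 8/55; answer 8/55
Part 2: W1 = 8/55; threaded value p + q = 63; c = -12; remainder = value at the root: -4*(-12)^2 - 1*(-12)^1 + 4 = (-576) + (12) + (4) = -560; answer -560
Part 3: W2 = -560; r = -43; a(3) = 2*(-15) + 1*(21) + 2*(-43) = -95; iterating: a(3)=-95, a(4)=-163, a(5)=-451, a(6)=-1255, a(7)=-3287, a(8)=-8731, a(9)=-23259, a(10)=-61823, a(11)=-164367, a(12)=-437075, a(13)=-1162163, a(14)=-3090135, a(15)=-8216583; answer -8216583

-8216583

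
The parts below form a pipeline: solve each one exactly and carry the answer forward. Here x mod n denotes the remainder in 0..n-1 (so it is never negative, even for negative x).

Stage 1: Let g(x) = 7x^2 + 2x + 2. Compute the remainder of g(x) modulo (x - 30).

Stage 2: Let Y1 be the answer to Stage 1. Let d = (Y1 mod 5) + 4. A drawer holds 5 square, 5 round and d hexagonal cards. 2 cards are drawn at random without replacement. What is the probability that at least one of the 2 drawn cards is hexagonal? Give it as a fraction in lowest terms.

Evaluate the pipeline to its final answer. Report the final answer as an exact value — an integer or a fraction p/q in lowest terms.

5/8

Stage 1: remainder = value at the root: 7*(30)^2 + 2*(30)^1 + 2 = (6300) + (60) + (2) = 6362; answer 6362
Stage 2: Y1 = 6362; d = 6; total draws C(16,2) = 120; complement C(10,2) = 45; favorable 120 - 45 = 75; P = 5/8; answer 5/8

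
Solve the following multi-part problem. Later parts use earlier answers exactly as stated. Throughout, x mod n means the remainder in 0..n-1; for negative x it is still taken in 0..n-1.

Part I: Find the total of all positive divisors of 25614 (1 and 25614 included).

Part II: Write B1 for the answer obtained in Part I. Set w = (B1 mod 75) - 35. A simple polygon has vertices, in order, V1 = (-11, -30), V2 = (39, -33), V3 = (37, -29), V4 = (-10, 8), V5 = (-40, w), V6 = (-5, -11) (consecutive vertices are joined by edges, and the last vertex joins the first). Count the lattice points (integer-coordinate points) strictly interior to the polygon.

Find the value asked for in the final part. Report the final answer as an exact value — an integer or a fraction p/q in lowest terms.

1204

Part I: 25614 = 2 * 3^2 * 1423; sigma = (1 + 2) * (1 + 3 + 9) * (1 + 1423) = 3 * 13 * 1424 = 55536; answer 55536
Part II: B1 = 55536; w = 1; cross terms: (-11*-33 - 39*-30)=1533, (39*-29 - 37*-33)=90, (37*8 - -10*-29)=6, (-10*1 - -40*8)=310, (-40*-11 - -5*1)=445, (-5*-30 - -11*-11)=29; twice the area = |2413| = 2413; area = 2413/2; boundary points = 1 + 2 + 1 + 1 + 1 + 1 = 7; strictly interior points = area - boundary/2 + 1 = 1204; answer 1204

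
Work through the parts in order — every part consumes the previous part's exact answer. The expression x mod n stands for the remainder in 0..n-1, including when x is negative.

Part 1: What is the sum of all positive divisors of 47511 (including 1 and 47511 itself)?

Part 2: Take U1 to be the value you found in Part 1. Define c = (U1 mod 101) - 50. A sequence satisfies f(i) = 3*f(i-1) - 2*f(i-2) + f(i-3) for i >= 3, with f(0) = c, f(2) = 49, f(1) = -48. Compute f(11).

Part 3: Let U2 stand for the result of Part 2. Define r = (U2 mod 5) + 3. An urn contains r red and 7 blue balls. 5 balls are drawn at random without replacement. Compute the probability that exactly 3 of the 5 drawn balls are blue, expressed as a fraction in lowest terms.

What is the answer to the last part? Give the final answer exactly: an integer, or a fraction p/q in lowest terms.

105/286

Part 1: 47511 = 3^2 * 5279; sigma = (1 + 3 + 9) * (1 + 5279) = 13 * 5280 = 68640; answer 68640
Part 2: U1 = 68640; c = 11; f(3) = 3*(49) - 2*(-48) + 1*(11) = 254; iterating: f(3)=254, f(4)=616, f(5)=1389, f(6)=3189, f(7)=7405, f(8)=17226, f(9)=40057, f(10)=93124, f(11)=216484; answer 216484
Part 3: U2 = 216484; r = 7; total draws C(14,5) = 2002; favorable C(7,3)*C(7,2) = 735; P = 105/286; answer 105/286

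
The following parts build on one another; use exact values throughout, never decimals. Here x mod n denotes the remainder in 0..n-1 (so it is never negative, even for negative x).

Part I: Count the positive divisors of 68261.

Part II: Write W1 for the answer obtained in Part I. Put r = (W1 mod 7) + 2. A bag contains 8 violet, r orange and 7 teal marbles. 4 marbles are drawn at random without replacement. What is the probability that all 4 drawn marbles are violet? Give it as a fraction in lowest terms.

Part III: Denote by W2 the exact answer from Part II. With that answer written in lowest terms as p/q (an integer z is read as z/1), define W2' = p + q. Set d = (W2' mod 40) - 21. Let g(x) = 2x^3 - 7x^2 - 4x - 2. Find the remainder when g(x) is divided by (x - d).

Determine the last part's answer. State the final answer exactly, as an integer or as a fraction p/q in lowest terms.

-1442

Part I: 68261 is prime, so its only divisors are 1 and 68261; count = 2; answer 2
Part II: W1 = 2; r = 4; total draws C(19,4) = 3876; favorable C(8,4) = 70; P = 35/1938; answer 35/1938
Part III: W2 = 35/1938; threaded value p + q = 1973; d = -8; remainder = value at the root: 2*(-8)^3 - 7*(-8)^2 - 4*(-8)^1 - 2 = (-1024) + (-448) + (32) + (-2) = -1442; answer -1442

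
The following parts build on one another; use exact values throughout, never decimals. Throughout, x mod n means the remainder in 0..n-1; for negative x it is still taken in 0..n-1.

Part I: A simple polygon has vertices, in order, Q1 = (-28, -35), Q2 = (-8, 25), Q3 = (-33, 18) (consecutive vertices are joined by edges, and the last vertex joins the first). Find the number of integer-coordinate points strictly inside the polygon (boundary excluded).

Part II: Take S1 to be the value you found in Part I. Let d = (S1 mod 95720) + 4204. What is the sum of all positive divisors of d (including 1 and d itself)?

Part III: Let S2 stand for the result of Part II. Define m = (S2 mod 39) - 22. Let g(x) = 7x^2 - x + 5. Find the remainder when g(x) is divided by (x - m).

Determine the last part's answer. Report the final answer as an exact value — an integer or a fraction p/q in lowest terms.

Part I: cross terms: (-28*25 - -8*-35)=-980, (-8*18 - -33*25)=681, (-33*-35 - -28*18)=1659; twice the area = |1360| = 1360; area = 680; boundary points = 20 + 1 + 1 = 22; strictly interior points = area - boundary/2 + 1 = 670; answer 670
Part II: S1 = 670; d = 4874; 4874 = 2 * 2437; sigma = (1 + 2) * (1 + 2437) = 3 * 2438 = 7314; answer 7314
Part III: S2 = 7314; m = -1; remainder = value at the root: 7*(-1)^2 - 1*(-1)^1 + 5 = (7) + (1) + (5) = 13; answer 13

13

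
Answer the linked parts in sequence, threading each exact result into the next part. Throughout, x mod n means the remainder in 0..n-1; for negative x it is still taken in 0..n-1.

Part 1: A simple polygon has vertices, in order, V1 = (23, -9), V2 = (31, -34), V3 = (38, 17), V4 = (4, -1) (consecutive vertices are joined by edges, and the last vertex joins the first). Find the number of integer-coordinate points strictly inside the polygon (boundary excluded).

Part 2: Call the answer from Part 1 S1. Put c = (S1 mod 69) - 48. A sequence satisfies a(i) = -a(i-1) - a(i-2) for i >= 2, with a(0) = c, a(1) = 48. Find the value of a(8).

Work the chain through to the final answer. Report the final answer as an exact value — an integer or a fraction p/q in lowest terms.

Part 1: cross terms: (23*-34 - 31*-9)=-503, (31*17 - 38*-34)=1819, (38*-1 - 4*17)=-106, (4*-9 - 23*-1)=-13; twice the area = |1197| = 1197; area = 1197/2; boundary points = 1 + 1 + 2 + 1 = 5; strictly interior points = area - boundary/2 + 1 = 597; answer 597
Part 2: S1 = 597; c = -3; a(2) = -1*(48) - 1*(-3) = -45; iterating: a(2)=-45, a(3)=-3, a(4)=48, a(5)=-45, a(6)=-3, a(7)=48, a(8)=-45; answer -45

-45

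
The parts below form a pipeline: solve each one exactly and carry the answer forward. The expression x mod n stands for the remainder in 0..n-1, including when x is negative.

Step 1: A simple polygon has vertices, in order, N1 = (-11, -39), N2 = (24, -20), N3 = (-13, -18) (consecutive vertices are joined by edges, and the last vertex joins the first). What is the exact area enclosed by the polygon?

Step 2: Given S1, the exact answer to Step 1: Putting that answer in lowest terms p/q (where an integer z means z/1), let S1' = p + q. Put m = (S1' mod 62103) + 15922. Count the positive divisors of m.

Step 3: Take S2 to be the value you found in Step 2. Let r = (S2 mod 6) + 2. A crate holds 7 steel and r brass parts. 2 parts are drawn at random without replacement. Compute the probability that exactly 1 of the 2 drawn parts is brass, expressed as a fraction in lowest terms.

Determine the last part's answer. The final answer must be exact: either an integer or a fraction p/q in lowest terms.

Step 1: cross terms: (-11*-20 - 24*-39)=1156, (24*-18 - -13*-20)=-692, (-13*-39 - -11*-18)=309; twice the area = |773| = 773; area = 773/2; answer 773/2
Step 2: S1 = 773/2; threaded value p + q = 775; m = 16697; 16697 = 59 * 283; number of divisors = (1+1) * (1+1) = 4; answer 4
Step 3: S2 = 4; r = 6; total draws C(13,2) = 78; favorable C(6,1)*C(7,1) = 42; P = 7/13; answer 7/13

7/13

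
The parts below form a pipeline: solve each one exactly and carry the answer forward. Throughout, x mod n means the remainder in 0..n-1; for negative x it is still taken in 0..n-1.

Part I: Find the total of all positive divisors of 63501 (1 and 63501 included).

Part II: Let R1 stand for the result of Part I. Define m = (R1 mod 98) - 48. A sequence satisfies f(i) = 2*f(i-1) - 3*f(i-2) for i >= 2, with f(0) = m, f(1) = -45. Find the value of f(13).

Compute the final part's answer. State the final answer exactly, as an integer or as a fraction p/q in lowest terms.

27975

Part I: 63501 = 3 * 61 * 347; sigma = (1 + 3) * (1 + 61) * (1 + 347) = 4 * 62 * 348 = 86304; answer 86304
Part II: R1 = 86304; m = 16; f(2) = 2*(-45) - 3*(16) = -138; iterating: f(2)=-138, f(3)=-141, f(4)=132, f(5)=687, f(6)=978, f(7)=-105, f(8)=-3144, f(9)=-5973, f(10)=-2514, f(11)=12891, f(12)=33324, f(13)=27975; answer 27975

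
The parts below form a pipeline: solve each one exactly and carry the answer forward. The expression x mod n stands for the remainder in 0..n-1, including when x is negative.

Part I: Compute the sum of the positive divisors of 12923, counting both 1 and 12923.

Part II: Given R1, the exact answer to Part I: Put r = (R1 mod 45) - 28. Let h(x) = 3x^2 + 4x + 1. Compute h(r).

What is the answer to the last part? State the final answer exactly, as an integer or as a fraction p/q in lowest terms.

Part I: 12923 is prime, so its only divisors are 1 and 12923; sigma = 1 + 12923 = 12924; answer 12924
Part II: R1 = 12924; r = -19; 3*(-19)^2 + 4*(-19)^1 + 1 = (1083) + (-76) + (1) = 1008; answer 1008

1008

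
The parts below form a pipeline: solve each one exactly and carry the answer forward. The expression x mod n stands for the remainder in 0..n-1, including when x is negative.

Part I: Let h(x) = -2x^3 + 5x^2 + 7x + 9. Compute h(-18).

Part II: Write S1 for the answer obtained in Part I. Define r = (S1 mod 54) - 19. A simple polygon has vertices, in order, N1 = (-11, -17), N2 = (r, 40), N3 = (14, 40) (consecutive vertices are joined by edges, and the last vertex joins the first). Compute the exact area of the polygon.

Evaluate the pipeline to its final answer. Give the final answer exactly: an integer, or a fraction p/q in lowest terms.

342

Part I: -2*(-18)^3 + 5*(-18)^2 + 7*(-18)^1 + 9 = (11664) + (1620) + (-126) + (9) = 13167; answer 13167
Part II: S1 = 13167; r = 26; cross terms: (-11*40 - 26*-17)=2, (26*40 - 14*40)=480, (14*-17 - -11*40)=202; twice the area = |684| = 684; area = 342; answer 342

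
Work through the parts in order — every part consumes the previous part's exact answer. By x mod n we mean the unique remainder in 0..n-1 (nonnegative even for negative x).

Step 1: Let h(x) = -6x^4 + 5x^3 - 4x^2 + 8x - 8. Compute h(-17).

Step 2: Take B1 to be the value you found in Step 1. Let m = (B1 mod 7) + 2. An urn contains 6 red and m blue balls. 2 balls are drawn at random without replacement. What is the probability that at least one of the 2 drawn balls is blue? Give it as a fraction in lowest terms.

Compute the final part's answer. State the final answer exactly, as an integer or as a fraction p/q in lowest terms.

Step 1: -6*(-17)^4 + 5*(-17)^3 - 4*(-17)^2 + 8*(-17)^1 - 8 = (-501126) + (-24565) + (-1156) + (-136) + (-8) = -526991; answer -526991
Step 2: B1 = -526991; m = 6; total draws C(12,2) = 66; complement C(6,2) = 15; favorable 66 - 15 = 51; P = 17/22; answer 17/22

17/22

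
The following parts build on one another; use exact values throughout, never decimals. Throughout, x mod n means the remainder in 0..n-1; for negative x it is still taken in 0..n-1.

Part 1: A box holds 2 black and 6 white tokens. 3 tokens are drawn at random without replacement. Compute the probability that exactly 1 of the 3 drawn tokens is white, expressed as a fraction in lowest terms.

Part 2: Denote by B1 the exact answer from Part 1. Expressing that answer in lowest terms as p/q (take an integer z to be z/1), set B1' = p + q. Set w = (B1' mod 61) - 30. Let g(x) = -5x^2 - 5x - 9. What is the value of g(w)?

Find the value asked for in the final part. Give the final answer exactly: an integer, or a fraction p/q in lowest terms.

Part 1: total draws C(8,3) = 56; favorable C(6,1)*C(2,2) = 6; P = 3/28; answer 3/28
Part 2: B1 = 3/28; threaded value p + q = 31; w = 1; -5*(1)^2 - 5*(1)^1 - 9 = (-5) + (-5) + (-9) = -19; answer -19

-19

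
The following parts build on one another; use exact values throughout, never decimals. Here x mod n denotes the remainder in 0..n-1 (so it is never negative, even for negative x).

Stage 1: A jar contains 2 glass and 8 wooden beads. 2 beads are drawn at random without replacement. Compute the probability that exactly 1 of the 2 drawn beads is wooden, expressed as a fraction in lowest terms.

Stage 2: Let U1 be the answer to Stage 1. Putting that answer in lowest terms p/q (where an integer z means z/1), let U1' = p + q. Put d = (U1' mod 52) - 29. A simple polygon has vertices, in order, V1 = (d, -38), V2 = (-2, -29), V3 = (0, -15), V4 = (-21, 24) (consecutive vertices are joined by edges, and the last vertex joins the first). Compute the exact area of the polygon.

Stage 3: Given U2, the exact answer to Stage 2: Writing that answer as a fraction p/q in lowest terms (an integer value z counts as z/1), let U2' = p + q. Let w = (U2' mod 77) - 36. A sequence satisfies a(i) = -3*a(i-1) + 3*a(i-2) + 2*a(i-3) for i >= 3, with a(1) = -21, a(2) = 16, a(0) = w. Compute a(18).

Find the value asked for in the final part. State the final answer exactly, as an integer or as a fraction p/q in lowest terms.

28389150261

Stage 1: total draws C(10,2) = 45; favorable C(8,1)*C(2,1) = 16; P = 16/45; answer 16/45
Stage 2: U1 = 16/45; threaded value p + q = 61; d = -20; cross terms: (-20*-29 - -2*-38)=504, (-2*-15 - 0*-29)=30, (0*24 - -21*-15)=-315, (-21*-38 - -20*24)=1278; twice the area = |1497| = 1497; area = 1497/2; answer 1497/2
Stage 3: U2 = 1497/2; threaded value p + q = 1499; w = 0; a(3) = -3*(16) + 3*(-21) + 2*(0) = -111; iterating: a(3)=-111, a(4)=339, a(5)=-1318, a(6)=4749, a(7)=-17523, a(8)=64180, a(9)=-235611, a(10)=864327, a(11)=-3171454, a(12)=11636121, a(13)=-42694071, a(14)=156647668, a(15)=-574752975, a(16)=2108813787, a(17)=-7737404950, a(18)=28389150261; answer 28389150261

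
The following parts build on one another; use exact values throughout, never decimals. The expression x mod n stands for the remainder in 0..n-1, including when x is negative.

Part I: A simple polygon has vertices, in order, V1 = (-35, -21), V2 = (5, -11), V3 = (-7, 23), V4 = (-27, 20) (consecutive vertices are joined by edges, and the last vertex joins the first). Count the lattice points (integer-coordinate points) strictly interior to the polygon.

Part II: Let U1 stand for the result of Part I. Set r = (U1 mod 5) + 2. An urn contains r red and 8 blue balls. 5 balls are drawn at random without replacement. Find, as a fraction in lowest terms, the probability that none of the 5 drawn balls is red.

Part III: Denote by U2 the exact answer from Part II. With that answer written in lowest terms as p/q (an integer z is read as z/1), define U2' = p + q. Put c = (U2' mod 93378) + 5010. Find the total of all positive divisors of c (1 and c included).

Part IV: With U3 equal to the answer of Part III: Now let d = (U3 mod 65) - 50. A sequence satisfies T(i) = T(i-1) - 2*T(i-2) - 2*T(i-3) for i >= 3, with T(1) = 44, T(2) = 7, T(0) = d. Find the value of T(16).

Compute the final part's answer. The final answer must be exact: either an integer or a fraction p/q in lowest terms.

-120313

Part I: cross terms: (-35*-11 - 5*-21)=490, (5*23 - -7*-11)=38, (-7*20 - -27*23)=481, (-27*-21 - -35*20)=1267; twice the area = |2276| = 2276; area = 1138; boundary points = 10 + 2 + 1 + 1 = 14; strictly interior points = area - boundary/2 + 1 = 1132; answer 1132
Part II: U1 = 1132; r = 4; total draws C(12,5) = 792; favorable C(8,5) = 56; P = 7/99; answer 7/99
Part III: U2 = 7/99; threaded value p + q = 106; c = 5116; 5116 = 2^2 * 1279; sigma = (1 + 2 + 4) * (1 + 1279) = 7 * 1280 = 8960; answer 8960
Part IV: U3 = 8960; d = 5; T(3) = 1*(7) - 2*(44) - 2*(5) = -91; iterating: T(3)=-91, T(4)=-193, T(5)=-25, T(6)=543, T(7)=979, T(8)=-57, T(9)=-3101, T(10)=-4945, T(11)=1371, T(12)=17463, T(13)=24611, T(14)=-13057, T(15)=-97205, T(16)=-120313; answer -120313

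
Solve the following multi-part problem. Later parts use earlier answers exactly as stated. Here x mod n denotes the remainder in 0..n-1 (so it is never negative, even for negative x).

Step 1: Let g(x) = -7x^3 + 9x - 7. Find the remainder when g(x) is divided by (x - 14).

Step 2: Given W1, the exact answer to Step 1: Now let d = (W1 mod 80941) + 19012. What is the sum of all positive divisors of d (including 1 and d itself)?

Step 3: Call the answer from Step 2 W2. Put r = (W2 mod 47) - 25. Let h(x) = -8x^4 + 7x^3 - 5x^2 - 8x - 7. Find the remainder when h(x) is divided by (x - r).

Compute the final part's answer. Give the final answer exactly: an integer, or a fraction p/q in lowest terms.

-1719

Step 1: remainder = value at the root: -7*(14)^3 + 9*(14)^1 - 7 = (-19208) + (126) + (-7) = -19089; answer -19089
Step 2: W1 = -19089; d = 80864; 80864 = 2^5 * 7 * 19^2; sigma = (1 + 2 + 4 + 8 + 16 + 32) * (1 + 7) * (1 + 19 + 361) = 63 * 8 * 381 = 192024; answer 192024
Step 3: W2 = 192024; r = 4; remainder = value at the root: -8*(4)^4 + 7*(4)^3 - 5*(4)^2 - 8*(4)^1 - 7 = (-2048) + (448) + (-80) + (-32) + (-7) = -1719; answer -1719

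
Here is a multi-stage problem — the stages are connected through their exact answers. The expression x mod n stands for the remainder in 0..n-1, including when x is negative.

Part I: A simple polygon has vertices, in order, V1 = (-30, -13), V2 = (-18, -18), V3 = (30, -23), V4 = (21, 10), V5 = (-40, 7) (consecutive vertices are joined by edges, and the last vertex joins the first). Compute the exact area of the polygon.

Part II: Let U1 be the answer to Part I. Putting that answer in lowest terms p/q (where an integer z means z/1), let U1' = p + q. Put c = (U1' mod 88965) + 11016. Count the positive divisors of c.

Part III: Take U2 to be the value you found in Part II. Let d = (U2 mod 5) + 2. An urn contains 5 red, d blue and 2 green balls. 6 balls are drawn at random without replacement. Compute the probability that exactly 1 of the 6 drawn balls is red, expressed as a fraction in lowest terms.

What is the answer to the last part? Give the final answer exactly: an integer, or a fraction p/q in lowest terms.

70/429

Part I: cross terms: (-30*-18 - -18*-13)=306, (-18*-23 - 30*-18)=954, (30*10 - 21*-23)=783, (21*7 - -40*10)=547, (-40*-13 - -30*7)=730; twice the area = |3320| = 3320; area = 1660; answer 1660
Part II: U1 = 1660; threaded value p + q = 1661; c = 12677; 12677 = 7 * 1811; number of divisors = (1+1) * (1+1) = 4; answer 4
Part III: U2 = 4; d = 6; total draws C(13,6) = 1716; favorable C(5,1)*C(8,5) = 280; P = 70/429; answer 70/429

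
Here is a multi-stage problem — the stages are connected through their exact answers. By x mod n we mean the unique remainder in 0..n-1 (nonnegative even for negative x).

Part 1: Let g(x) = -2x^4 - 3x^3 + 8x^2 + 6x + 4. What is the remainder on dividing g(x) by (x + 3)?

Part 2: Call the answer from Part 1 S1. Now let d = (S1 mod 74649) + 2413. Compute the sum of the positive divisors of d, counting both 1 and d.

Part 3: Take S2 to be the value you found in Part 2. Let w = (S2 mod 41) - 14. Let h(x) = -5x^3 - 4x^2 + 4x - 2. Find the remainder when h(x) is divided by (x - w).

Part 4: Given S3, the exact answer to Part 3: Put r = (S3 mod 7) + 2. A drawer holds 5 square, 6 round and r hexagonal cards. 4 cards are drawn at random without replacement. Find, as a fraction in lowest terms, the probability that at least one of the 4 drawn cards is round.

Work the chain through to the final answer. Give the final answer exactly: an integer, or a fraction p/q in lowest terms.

57/68

Part 1: remainder = value at the root: -2*(-3)^4 - 3*(-3)^3 + 8*(-3)^2 + 6*(-3)^1 + 4 = (-162) + (81) + (72) + (-18) + (4) = -23; answer -23
Part 2: S1 = -23; d = 77039; 77039 = 41 * 1879; sigma = (1 + 41) * (1 + 1879) = 42 * 1880 = 78960; answer 78960
Part 3: S2 = 78960; w = 21; remainder = value at the root: -5*(21)^3 - 4*(21)^2 + 4*(21)^1 - 2 = (-46305) + (-1764) + (84) + (-2) = -47987; answer -47987
Part 4: S3 = -47987; r = 7; total draws C(18,4) = 3060; complement C(12,4) = 495; favorable 3060 - 495 = 2565; P = 57/68; answer 57/68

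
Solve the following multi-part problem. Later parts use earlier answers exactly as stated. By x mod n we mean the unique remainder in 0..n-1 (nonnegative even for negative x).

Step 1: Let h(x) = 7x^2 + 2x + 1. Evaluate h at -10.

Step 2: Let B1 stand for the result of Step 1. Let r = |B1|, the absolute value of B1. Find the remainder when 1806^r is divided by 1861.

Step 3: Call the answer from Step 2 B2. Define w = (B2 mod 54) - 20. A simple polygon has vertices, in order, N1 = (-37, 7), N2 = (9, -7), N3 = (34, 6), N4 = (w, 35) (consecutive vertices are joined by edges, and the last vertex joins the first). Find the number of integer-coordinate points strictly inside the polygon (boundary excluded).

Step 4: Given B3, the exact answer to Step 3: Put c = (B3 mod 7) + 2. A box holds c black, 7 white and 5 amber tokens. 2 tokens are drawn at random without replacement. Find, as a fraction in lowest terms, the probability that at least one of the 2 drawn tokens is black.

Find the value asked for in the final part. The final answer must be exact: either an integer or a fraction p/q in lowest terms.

29/51

Step 1: 7*(-10)^2 + 2*(-10)^1 + 1 = (700) + (-20) + (1) = 681; answer 681
Step 2: B1 = 681; r = 681; squarings mod 1861: 1806^1=1806, 1806^2=1164, 1806^4=88, 1806^8=300, 1806^16=672, 1806^32=1222, 1806^64=762, 1806^128=12, 1806^256=144, 1806^512=265; 1806^681 = 1806^1 * 1806^8 * 1806^32 * 1806^128 * 1806^512 = 1283 (mod 1861); answer 1283
Step 3: B2 = 1283; w = 21; cross terms: (-37*-7 - 9*7)=196, (9*6 - 34*-7)=292, (34*35 - 21*6)=1064, (21*7 - -37*35)=1442; twice the area = |2994| = 2994; area = 1497; boundary points = 2 + 1 + 1 + 2 = 6; strictly interior points = area - boundary/2 + 1 = 1495; answer 1495
Step 4: B3 = 1495; c = 6; total draws C(18,2) = 153; complement C(12,2) = 66; favorable 153 - 66 = 87; P = 29/51; answer 29/51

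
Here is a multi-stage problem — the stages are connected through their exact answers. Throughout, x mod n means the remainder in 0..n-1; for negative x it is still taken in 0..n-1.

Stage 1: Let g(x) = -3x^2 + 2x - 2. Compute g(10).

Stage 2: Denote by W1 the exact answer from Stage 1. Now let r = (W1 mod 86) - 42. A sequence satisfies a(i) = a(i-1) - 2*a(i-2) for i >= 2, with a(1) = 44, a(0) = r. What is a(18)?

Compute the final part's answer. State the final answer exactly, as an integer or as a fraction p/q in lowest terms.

Stage 1: -3*(10)^2 + 2*(10)^1 - 2 = (-300) + (20) + (-2) = -282; answer -282
Stage 2: W1 = -282; r = 20; a(2) = 1*(44) - 2*(20) = 4; iterating: a(2)=4, a(3)=-84, a(4)=-92, a(5)=76, a(6)=260, a(7)=108, a(8)=-412, a(9)=-628, a(10)=196, a(11)=1452, a(12)=1060, a(13)=-1844, a(14)=-3964, a(15)=-276, a(16)=7652, a(17)=8204, a(18)=-7100; answer -7100

-7100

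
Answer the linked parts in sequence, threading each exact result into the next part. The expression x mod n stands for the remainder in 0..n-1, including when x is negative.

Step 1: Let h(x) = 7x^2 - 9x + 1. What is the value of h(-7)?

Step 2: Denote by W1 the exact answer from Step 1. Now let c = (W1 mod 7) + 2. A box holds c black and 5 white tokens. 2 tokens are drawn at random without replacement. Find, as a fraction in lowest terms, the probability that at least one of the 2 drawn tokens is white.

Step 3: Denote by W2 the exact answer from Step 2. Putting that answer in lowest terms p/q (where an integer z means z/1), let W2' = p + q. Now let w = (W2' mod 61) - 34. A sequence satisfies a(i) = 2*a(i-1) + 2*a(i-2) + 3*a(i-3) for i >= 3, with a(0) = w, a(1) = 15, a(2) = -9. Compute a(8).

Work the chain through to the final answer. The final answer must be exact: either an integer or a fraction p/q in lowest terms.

Step 1: 7*(-7)^2 - 9*(-7)^1 + 1 = (343) + (63) + (1) = 407; answer 407
Step 2: W1 = 407; c = 3; total draws C(8,2) = 28; complement C(3,2) = 3; favorable 28 - 3 = 25; P = 25/28; answer 25/28
Step 3: W2 = 25/28; threaded value p + q = 53; w = 19; a(3) = 2*(-9) + 2*(15) + 3*(19) = 69; iterating: a(3)=69, a(4)=165, a(5)=441, a(6)=1419, a(7)=4215, a(8)=12591; answer 12591

12591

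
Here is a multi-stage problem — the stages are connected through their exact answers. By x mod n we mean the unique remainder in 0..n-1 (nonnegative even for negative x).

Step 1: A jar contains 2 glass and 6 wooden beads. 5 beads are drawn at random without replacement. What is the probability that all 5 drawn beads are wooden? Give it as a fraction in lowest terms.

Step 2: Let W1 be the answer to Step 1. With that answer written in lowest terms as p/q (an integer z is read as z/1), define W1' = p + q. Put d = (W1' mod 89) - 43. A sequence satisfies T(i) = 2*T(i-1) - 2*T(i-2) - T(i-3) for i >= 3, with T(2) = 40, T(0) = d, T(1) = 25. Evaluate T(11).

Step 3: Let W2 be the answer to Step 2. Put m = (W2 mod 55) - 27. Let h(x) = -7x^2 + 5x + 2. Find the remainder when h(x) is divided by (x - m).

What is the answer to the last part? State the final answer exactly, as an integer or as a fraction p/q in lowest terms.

Step 1: total draws C(8,5) = 56; favorable C(6,5) = 6; P = 3/28; answer 3/28
Step 2: W1 = 3/28; threaded value p + q = 31; d = -12; T(3) = 2*(40) - 2*(25) - 1*(-12) = 42; iterating: T(3)=42, T(4)=-21, T(5)=-166, T(6)=-332, T(7)=-311, T(8)=208, T(9)=1370, T(10)=2635, T(11)=2322; answer 2322
Step 3: W2 = 2322; m = -15; remainder = value at the root: -7*(-15)^2 + 5*(-15)^1 + 2 = (-1575) + (-75) + (2) = -1648; answer -1648

-1648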